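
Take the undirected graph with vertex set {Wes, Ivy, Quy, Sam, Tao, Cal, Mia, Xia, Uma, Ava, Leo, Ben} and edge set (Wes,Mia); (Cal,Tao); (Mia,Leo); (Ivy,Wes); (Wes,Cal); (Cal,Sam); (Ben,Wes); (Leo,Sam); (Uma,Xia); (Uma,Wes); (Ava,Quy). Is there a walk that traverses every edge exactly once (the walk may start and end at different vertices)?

Degrees: Wes:5, Ivy:1, Quy:1, Sam:2, Tao:1, Cal:3, Mia:2, Xia:1, Uma:2, Ava:1, Leo:2, Ben:1
Odd-degree vertices: Wes, Ivy, Quy, Tao, Cal, Xia, Ava, Ben (8 total).
An Eulerian trail requires 0 or 2 odd-degree vertices; here there are 8.

No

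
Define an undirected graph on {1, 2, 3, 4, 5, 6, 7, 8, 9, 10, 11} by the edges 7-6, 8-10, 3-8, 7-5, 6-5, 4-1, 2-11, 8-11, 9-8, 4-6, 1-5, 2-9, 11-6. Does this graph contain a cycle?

Yes

|V| = 11, |E| = 13, number of components = 1.
One cycle is 11-8-9-2-11.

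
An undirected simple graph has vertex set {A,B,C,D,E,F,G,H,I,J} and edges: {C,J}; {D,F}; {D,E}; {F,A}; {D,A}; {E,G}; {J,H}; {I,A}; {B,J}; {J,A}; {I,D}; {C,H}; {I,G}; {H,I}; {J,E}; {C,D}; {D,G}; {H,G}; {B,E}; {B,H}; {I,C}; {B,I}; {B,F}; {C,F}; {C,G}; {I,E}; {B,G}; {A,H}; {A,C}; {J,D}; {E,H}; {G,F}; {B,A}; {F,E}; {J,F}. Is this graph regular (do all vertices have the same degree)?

Yes

Degrees: A:7, B:7, C:7, D:7, E:7, F:7, G:7, H:7, I:7, J:7
All degrees equal 7; the graph is regular.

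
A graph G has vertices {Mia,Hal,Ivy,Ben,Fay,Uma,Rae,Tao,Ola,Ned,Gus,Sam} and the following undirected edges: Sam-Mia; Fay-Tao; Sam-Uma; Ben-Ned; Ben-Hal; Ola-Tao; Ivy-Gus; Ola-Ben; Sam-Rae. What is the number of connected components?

3

Component: {Ivy, Gus}
Component: {Mia, Uma, Rae, Sam}
Component: {Hal, Ben, Fay, Tao, Ola, Ned}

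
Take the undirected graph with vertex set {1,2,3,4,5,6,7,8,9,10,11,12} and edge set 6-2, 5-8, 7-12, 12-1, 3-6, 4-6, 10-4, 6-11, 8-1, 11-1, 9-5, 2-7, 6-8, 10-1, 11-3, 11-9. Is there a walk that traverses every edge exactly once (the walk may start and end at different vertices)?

Degrees: 1:4, 2:2, 3:2, 4:2, 5:2, 6:5, 7:2, 8:3, 9:2, 10:2, 11:4, 12:2
Odd-degree vertices: 6, 8 (2 total).
The non-isolated vertices are connected and exactly 2 have odd degree, so an Eulerian trail exists (from 6 to 8).

Yes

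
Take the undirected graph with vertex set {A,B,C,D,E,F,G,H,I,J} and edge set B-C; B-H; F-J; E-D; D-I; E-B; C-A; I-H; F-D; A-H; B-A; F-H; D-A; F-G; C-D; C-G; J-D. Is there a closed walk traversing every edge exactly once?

Yes

Degrees: A:4, B:4, C:4, D:6, E:2, F:4, G:2, H:4, I:2, J:2
All degrees are even and the non-isolated vertices are connected — an Eulerian circuit exists.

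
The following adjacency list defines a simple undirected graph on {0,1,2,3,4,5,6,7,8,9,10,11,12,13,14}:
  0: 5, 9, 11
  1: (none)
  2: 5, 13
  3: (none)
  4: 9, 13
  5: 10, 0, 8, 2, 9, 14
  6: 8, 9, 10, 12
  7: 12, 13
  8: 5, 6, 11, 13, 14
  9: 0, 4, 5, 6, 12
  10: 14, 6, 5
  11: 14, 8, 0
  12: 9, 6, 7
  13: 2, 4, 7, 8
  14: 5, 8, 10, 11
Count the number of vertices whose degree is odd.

6

Degrees: 0:3, 1:0, 2:2, 3:0, 4:2, 5:6, 6:4, 7:2, 8:5, 9:5, 10:3, 11:3, 12:3, 13:4, 14:4
Odd-degree vertices: 0, 8, 9, 10, 11, 12.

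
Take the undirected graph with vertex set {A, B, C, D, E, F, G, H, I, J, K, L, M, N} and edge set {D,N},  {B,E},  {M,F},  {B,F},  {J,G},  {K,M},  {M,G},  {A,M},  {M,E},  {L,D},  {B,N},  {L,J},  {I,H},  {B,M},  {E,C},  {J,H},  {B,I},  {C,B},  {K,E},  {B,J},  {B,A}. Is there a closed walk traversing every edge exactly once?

Degrees: A:2, B:8, C:2, D:2, E:4, F:2, G:2, H:2, I:2, J:4, K:2, L:2, M:6, N:2
Every vertex has even degree and the edges form a single connected piece, so an Eulerian circuit exists.

Yes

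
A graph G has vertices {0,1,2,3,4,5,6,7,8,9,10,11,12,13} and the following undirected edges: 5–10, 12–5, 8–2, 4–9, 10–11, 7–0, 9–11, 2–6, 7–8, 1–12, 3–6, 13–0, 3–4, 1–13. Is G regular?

Degrees: 0:2, 1:2, 2:2, 3:2, 4:2, 5:2, 6:2, 7:2, 8:2, 9:2, 10:2, 11:2, 12:2, 13:2
All degrees equal 2; the graph is regular.

Yes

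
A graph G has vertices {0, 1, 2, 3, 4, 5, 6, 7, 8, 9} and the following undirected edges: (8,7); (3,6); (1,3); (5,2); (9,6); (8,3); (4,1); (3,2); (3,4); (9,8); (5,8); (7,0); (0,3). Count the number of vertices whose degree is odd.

0

Degrees: 0:2, 1:2, 2:2, 3:6, 4:2, 5:2, 6:2, 7:2, 8:4, 9:2
Odd-degree vertices: none.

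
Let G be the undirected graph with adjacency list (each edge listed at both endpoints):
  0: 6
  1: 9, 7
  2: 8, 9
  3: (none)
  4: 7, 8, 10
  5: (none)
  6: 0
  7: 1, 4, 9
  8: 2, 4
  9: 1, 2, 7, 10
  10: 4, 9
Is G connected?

Component: {3}
Component: {5}
Component: {0, 6}
Component: {1, 2, 4, 7, 8, 9, 10}
No edge joins these 4 groups, so the graph is disconnected.

No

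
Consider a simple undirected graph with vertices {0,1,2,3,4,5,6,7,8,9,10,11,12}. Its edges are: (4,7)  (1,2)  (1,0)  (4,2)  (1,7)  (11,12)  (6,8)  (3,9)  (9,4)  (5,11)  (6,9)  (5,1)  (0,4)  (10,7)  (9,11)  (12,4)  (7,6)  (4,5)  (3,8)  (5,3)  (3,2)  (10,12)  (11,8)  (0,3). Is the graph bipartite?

Partition the vertices as {1, 3, 4, 6, 10, 11} vs {0, 2, 5, 7, 8, 9, 12}. Each listed edge has one endpoint in each part, so the graph is bipartite.

Yes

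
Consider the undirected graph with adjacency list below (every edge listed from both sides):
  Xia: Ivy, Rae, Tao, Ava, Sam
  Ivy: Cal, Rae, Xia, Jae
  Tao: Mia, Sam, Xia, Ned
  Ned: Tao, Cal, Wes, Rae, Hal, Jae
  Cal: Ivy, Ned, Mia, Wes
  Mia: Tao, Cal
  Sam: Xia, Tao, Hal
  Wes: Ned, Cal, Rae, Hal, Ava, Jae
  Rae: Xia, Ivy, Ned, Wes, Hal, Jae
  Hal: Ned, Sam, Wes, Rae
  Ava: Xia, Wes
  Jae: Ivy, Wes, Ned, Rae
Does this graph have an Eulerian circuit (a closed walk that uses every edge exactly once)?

Degrees: Xia:5, Ivy:4, Tao:4, Ned:6, Cal:4, Mia:2, Sam:3, Wes:6, Rae:6, Hal:4, Ava:2, Jae:4
Vertices with odd degree: Xia, Sam. An Eulerian circuit requires all degrees even.

No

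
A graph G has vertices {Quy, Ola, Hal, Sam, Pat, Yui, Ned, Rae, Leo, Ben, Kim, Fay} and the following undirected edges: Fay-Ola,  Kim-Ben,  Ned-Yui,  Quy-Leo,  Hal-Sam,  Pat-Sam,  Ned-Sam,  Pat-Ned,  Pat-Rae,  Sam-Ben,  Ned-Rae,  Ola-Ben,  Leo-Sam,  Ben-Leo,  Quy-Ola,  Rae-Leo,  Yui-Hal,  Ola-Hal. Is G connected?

Starting from Quy and exploring outward reaches every vertex (Quy, Ola, Leo, Hal, Fay, Ben, Rae, Sam, Yui, Kim, Pat, Ned); the graph is connected.

Yes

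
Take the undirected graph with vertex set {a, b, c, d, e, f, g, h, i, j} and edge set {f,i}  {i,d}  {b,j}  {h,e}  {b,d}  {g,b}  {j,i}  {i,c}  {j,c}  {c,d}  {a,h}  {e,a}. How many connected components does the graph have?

2

Component: {a, e, h}
Component: {b, c, d, f, g, i, j}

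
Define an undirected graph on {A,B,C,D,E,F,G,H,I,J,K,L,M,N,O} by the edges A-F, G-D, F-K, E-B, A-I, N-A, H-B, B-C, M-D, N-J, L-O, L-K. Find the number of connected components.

Component: {D, G, M}
Component: {B, C, E, H}
Component: {A, F, I, J, K, L, N, O}

3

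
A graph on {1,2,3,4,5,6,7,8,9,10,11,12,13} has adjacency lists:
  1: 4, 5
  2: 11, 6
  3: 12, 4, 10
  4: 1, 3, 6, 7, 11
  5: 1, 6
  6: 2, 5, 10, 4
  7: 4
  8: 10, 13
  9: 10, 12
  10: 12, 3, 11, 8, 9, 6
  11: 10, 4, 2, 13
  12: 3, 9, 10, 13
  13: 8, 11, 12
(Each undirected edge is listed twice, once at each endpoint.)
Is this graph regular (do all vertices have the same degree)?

No

Degrees: 1:2, 2:2, 3:3, 4:5, 5:2, 6:4, 7:1, 8:2, 9:2, 10:6, 11:4, 12:4, 13:3
Degrees are not all equal (e.g. deg(7)=1 but deg(10)=6); not regular.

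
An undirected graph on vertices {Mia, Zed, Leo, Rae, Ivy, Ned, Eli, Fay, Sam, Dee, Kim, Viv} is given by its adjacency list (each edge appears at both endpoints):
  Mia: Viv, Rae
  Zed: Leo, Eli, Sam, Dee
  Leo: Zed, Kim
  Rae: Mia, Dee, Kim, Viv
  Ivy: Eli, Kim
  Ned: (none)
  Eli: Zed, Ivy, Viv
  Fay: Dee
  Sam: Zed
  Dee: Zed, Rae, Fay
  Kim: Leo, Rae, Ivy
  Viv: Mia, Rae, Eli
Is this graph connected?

No

Component: {Ned}
Component: {Mia, Zed, Leo, Rae, Ivy, Eli, Fay, Sam, Dee, Kim, Viv}
No edge joins these 2 groups, so the graph is disconnected.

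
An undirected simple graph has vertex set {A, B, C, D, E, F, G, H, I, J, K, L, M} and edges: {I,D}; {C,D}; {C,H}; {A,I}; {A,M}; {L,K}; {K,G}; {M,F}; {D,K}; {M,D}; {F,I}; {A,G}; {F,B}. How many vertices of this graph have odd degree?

8

Degrees: A:3, B:1, C:2, D:4, E:0, F:3, G:2, H:1, I:3, J:0, K:3, L:1, M:3
Odd-degree vertices: A, B, F, H, I, K, L, M.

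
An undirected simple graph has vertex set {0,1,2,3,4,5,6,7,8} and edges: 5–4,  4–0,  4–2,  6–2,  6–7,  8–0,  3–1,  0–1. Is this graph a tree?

The graph has 9 vertices and 8 edges.
It is connected with exactly 8 edges, hence acyclic — it is a tree.

Yes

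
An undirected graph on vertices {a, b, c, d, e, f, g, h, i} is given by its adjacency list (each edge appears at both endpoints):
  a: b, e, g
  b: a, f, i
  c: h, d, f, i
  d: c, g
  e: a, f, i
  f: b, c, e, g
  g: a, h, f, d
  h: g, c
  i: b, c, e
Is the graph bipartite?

Color {b, c, e, g} black and {a, d, f, h, i} white. No edge joins two same-colored vertices, so the graph is bipartite.

Yes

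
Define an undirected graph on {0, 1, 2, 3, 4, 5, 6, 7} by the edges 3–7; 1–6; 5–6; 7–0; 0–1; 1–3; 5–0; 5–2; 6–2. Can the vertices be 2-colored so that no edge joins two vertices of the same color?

The cycle 6-2-5-6 has length 3, which is odd, so the graph is not bipartite.

No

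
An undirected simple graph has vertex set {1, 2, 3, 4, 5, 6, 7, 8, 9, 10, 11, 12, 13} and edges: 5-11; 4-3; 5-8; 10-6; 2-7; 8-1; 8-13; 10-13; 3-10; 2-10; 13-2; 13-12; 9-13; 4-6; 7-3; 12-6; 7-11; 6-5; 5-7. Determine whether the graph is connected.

Yes

Starting from 1 and exploring outward reaches every vertex (1, 8, 13, 5, 10, 12, 9, 2, 6, 7, 11, 3, 4); the graph is connected.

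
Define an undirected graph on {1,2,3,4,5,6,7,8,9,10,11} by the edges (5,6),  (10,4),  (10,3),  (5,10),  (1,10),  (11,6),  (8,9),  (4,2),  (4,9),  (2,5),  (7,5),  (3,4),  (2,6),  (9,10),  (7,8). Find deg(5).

4

Neighbors of 5: 2, 6, 7, 10.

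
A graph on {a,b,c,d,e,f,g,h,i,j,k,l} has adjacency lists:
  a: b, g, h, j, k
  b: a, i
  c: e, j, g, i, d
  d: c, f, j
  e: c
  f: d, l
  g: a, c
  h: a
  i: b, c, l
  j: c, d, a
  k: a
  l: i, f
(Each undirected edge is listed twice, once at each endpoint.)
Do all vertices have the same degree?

No

Degrees: a:5, b:2, c:5, d:3, e:1, f:2, g:2, h:1, i:3, j:3, k:1, l:2
Vertex e has degree 1 while a has degree 5, so the graph is not regular.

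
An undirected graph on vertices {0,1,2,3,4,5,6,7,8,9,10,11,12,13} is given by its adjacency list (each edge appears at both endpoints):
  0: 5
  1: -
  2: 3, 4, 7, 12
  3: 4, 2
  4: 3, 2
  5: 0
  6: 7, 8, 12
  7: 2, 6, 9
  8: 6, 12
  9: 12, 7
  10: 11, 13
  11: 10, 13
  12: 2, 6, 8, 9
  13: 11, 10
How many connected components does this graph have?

4

Component: {1}
Component: {0, 5}
Component: {10, 11, 13}
Component: {2, 3, 4, 6, 7, 8, 9, 12}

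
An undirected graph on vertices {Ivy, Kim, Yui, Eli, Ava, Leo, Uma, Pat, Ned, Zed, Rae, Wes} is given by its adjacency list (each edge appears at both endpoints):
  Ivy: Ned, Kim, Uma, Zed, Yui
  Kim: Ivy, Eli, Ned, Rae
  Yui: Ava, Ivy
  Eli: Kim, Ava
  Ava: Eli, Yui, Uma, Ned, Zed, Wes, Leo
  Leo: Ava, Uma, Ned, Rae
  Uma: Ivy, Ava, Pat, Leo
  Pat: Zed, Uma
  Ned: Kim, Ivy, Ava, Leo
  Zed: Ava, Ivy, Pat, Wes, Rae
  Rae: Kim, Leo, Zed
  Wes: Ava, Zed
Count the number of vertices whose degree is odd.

4

Degrees: Ivy:5, Kim:4, Yui:2, Eli:2, Ava:7, Leo:4, Uma:4, Pat:2, Ned:4, Zed:5, Rae:3, Wes:2
Odd-degree vertices: Ivy, Ava, Zed, Rae.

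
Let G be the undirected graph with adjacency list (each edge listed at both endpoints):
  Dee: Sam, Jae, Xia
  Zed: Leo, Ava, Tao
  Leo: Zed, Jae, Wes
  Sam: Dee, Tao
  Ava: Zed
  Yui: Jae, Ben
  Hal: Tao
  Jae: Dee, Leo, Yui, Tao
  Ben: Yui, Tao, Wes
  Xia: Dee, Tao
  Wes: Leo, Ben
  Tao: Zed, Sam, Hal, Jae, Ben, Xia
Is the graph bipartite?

The cycle Ben-Wes-Leo-Zed-Tao-Ben has length 5, which is odd, so the graph is not bipartite.

No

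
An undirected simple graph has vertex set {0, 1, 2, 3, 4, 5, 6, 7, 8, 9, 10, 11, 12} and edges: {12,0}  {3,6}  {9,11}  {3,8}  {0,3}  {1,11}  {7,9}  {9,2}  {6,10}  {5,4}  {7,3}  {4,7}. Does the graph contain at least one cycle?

The graph has 13 vertices, 12 edges, and 1 connected component.
Since 12 = 13 - 1, the graph is a forest and contains no cycle.

No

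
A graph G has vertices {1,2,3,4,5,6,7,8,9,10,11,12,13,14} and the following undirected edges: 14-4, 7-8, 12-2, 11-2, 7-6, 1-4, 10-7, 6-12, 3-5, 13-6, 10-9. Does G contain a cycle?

No

The graph has 14 vertices, 11 edges, and 3 connected components.
Since 11 = 14 - 3, the graph is a forest and contains no cycle.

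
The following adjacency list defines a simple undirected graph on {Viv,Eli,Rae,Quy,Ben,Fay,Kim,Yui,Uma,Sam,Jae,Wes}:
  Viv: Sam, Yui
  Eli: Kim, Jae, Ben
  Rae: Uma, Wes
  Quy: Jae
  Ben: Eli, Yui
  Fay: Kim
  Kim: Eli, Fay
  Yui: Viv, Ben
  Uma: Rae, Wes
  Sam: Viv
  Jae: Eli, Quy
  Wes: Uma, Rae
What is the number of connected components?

2

Component: {Rae, Uma, Wes}
Component: {Viv, Eli, Quy, Ben, Fay, Kim, Yui, Sam, Jae}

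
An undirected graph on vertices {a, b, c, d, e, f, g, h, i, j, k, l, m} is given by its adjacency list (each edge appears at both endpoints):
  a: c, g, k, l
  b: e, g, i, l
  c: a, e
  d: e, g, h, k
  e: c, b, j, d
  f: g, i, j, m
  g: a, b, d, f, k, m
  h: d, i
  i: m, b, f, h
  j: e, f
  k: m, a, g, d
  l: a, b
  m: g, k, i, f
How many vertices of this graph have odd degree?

0

Degrees: a:4, b:4, c:2, d:4, e:4, f:4, g:6, h:2, i:4, j:2, k:4, l:2, m:4
Odd-degree vertices: none.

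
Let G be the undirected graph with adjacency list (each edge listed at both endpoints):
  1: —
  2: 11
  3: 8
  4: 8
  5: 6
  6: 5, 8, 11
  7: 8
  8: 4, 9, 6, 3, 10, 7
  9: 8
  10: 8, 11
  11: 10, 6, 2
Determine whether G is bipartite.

Color {1, 5, 8, 11} black and {2, 3, 4, 6, 7, 9, 10} white. No edge joins two same-colored vertices, so the graph is bipartite.

Yes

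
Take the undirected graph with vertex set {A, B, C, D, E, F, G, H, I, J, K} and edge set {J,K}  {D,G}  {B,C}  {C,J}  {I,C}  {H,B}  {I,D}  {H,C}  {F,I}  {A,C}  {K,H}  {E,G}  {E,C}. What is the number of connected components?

Component: {A, B, C, D, E, F, G, H, I, J, K}

1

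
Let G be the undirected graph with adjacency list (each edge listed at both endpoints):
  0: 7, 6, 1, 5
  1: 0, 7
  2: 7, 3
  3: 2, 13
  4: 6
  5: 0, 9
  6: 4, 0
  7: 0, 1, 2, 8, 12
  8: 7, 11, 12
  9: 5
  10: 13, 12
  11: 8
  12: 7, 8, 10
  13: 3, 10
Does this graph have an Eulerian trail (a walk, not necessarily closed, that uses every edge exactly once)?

No

Degrees: 0:4, 1:2, 2:2, 3:2, 4:1, 5:2, 6:2, 7:5, 8:3, 9:1, 10:2, 11:1, 12:3, 13:2
Odd-degree vertices: 4, 7, 8, 9, 11, 12 (6 total).
With 6 odd-degree vertices (more than two), no single trail can use every edge.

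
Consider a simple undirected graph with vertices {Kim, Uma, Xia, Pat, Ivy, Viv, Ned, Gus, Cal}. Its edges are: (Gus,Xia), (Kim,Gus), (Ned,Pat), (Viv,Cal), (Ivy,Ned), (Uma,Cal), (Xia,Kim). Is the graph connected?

No

Component: {Kim, Xia, Gus}
Component: {Uma, Viv, Cal}
Component: {Pat, Ivy, Ned}
No edge joins these 3 groups, so the graph is disconnected.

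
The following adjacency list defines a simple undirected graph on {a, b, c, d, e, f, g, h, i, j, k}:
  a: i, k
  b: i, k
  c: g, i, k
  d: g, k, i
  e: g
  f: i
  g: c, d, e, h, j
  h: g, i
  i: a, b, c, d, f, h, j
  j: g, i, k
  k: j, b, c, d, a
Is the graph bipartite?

Color {g, i, k} black and {a, b, c, d, e, f, h, j} white. No edge joins two same-colored vertices, so the graph is bipartite.

Yes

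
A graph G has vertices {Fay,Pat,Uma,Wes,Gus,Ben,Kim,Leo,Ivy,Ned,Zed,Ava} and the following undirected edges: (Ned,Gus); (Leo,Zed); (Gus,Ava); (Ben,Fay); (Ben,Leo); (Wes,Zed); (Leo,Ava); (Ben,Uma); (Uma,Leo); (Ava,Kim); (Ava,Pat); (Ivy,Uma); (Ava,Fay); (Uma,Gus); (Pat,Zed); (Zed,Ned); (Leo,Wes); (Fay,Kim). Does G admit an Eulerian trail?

No

Degrees: Fay:3, Pat:2, Uma:4, Wes:2, Gus:3, Ben:3, Kim:2, Leo:5, Ivy:1, Ned:2, Zed:4, Ava:5
Odd-degree vertices: Fay, Gus, Ben, Leo, Ivy, Ava (6 total).
An Eulerian trail requires 0 or 2 odd-degree vertices; here there are 6.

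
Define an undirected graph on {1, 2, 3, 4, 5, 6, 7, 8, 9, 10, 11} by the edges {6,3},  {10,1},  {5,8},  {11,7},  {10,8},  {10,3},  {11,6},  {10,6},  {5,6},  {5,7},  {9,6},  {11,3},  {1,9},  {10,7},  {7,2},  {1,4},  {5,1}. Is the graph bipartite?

No

3-6-11-3 is an odd cycle (length 3), and a bipartite graph can contain only even cycles.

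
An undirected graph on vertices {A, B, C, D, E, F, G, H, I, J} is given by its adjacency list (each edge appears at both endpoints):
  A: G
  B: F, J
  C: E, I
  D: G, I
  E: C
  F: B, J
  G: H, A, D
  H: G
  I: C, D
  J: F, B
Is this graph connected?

No

Component: {B, F, J}
Component: {A, C, D, E, G, H, I}
No edge joins these 2 groups, so the graph is disconnected.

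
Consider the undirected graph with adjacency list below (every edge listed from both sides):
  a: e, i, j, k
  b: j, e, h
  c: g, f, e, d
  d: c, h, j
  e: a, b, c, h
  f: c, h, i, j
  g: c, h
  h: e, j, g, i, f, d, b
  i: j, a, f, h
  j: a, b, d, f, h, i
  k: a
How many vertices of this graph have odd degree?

Degrees: a:4, b:3, c:4, d:3, e:4, f:4, g:2, h:7, i:4, j:6, k:1
Odd-degree vertices: b, d, h, k.

4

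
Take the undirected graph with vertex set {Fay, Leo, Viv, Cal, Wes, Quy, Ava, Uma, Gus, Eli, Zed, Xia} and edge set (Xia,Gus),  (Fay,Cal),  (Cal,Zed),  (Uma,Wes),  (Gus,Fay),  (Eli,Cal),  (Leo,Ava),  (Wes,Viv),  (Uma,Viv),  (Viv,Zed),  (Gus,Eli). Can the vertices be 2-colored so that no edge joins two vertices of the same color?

The cycle Wes-Uma-Viv-Wes has length 3, which is odd, so the graph is not bipartite.

No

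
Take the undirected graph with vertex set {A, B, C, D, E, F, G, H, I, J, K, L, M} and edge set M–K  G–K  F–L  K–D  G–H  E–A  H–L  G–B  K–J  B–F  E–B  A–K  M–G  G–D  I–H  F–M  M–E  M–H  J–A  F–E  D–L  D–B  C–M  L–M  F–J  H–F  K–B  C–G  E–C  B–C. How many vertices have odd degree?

Degrees: A:3, B:6, C:4, D:4, E:5, F:6, G:6, H:5, I:1, J:3, K:6, L:4, M:7
Odd-degree vertices: A, E, H, I, J, M.

6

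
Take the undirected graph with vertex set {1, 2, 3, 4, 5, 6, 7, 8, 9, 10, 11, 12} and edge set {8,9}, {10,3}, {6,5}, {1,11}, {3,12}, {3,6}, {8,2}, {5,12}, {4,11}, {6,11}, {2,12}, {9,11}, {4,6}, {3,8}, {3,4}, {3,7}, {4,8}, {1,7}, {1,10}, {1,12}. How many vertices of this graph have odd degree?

Degrees: 1:4, 2:2, 3:6, 4:4, 5:2, 6:4, 7:2, 8:4, 9:2, 10:2, 11:4, 12:4
Odd-degree vertices: none.

0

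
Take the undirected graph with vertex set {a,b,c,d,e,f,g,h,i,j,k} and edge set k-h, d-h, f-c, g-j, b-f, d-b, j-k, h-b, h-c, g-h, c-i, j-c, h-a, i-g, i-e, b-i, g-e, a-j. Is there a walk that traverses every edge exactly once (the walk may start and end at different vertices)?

Yes

Degrees: a:2, b:4, c:4, d:2, e:2, f:2, g:4, h:6, i:4, j:4, k:2
Odd-degree vertices: none (0 total).
The non-isolated vertices are connected and exactly 0 have odd degree, so an Eulerian trail exists.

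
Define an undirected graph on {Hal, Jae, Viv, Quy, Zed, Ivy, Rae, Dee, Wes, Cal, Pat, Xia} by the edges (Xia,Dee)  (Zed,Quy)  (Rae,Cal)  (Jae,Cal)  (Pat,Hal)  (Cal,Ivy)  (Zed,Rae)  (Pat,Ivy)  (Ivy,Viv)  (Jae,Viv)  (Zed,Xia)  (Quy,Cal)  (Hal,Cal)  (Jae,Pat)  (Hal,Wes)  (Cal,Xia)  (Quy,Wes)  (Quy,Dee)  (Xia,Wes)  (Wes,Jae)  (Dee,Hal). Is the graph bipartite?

Color {Viv, Zed, Dee, Wes, Cal, Pat} black and {Hal, Jae, Quy, Ivy, Rae, Xia} white. No edge joins two same-colored vertices, so the graph is bipartite.

Yes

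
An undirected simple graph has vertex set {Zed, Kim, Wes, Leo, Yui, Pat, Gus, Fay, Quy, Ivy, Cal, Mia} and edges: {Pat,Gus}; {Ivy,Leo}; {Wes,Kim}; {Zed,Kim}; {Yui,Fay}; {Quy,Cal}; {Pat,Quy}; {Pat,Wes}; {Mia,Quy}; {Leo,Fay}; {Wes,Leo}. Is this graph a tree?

Yes

|V| = 12, |E| = 11.
Connected and |E| = |V| - 1, which characterizes a tree.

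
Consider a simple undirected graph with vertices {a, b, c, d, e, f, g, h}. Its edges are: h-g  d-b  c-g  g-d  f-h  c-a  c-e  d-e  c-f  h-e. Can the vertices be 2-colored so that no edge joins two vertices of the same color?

Color {c, d, h} black and {a, b, e, f, g} white. No edge joins two same-colored vertices, so the graph is bipartite.

Yes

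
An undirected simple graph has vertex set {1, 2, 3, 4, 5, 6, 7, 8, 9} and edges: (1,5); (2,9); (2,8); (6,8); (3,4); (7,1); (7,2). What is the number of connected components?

Component: {3, 4}
Component: {1, 2, 5, 6, 7, 8, 9}

2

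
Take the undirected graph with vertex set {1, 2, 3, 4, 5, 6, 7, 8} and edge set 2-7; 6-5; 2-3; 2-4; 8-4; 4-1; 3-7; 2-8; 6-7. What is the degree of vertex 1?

Neighbors of 1: 4.

1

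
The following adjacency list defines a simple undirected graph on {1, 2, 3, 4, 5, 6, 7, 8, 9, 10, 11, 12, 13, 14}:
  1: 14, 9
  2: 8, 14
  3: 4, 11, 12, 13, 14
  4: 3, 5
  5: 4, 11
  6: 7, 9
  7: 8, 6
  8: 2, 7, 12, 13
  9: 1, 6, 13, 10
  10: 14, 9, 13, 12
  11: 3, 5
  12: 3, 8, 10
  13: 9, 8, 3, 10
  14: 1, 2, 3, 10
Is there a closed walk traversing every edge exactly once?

No

Degrees: 1:2, 2:2, 3:5, 4:2, 5:2, 6:2, 7:2, 8:4, 9:4, 10:4, 11:2, 12:3, 13:4, 14:4
3, 12 have odd degree; an Eulerian circuit needs every degree to be even, so none exists.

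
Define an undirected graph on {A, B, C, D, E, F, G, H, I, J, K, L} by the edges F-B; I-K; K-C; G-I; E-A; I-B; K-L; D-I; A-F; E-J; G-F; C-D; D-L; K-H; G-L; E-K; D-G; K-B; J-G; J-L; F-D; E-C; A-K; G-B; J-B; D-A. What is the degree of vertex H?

1

Neighbors of H: K.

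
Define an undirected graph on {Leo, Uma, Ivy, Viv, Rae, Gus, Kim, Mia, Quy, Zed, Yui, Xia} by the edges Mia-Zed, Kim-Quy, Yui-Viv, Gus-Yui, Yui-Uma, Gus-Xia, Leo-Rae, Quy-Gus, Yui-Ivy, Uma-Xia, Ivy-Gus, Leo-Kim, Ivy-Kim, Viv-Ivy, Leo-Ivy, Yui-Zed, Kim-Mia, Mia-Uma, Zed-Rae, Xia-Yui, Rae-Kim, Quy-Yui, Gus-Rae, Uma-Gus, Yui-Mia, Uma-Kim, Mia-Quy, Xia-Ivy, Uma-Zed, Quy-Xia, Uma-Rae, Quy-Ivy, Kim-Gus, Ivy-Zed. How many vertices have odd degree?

Degrees: Leo:3, Uma:7, Ivy:8, Viv:2, Rae:5, Gus:7, Kim:7, Mia:5, Quy:6, Zed:5, Yui:8, Xia:5
Odd-degree vertices: Leo, Uma, Rae, Gus, Kim, Mia, Zed, Xia.

8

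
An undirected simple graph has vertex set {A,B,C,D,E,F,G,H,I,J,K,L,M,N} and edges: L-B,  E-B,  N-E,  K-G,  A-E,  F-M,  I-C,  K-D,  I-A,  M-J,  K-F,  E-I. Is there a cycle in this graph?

Yes

The graph has 14 vertices, 12 edges, and 3 connected components.
Since 12 > 14 - 3, a cycle must exist; for instance A-I-E-A.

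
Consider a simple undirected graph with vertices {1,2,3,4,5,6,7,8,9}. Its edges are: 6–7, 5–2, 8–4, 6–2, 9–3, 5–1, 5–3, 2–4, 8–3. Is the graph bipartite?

The cycle 8-4-2-5-3-8 has length 5, which is odd, so the graph is not bipartite.

No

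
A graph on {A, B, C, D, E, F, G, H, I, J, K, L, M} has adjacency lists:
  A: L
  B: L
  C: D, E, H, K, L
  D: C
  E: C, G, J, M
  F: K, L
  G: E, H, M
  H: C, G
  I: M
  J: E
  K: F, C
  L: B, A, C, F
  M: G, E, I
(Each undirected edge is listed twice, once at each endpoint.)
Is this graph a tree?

|V| = 13, |E| = 15.
Connected but with 15 > 12 edges, so it has a cycle and is not a tree.

No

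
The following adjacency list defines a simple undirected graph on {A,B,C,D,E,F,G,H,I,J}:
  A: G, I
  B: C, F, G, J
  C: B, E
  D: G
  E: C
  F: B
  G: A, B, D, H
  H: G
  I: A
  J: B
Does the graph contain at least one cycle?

No

|V| = 10, |E| = 9, number of components = 1.
Since 9 = 10 - 1, the graph is a forest and contains no cycle.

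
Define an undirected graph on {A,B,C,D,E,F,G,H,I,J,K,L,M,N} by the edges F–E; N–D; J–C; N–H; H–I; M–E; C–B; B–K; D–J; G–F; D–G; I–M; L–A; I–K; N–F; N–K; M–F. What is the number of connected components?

Component: {A, L}
Component: {B, C, D, E, F, G, H, I, J, K, M, N}

2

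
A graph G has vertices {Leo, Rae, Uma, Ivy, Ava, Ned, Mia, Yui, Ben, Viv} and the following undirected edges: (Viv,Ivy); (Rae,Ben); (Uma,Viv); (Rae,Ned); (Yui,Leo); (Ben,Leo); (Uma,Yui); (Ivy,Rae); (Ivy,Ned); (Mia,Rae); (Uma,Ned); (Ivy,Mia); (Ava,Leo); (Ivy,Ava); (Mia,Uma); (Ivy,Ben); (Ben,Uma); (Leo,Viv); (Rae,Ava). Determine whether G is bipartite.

Ned-Rae-Ivy-Ned is an odd cycle (length 3), and a bipartite graph can contain only even cycles.

No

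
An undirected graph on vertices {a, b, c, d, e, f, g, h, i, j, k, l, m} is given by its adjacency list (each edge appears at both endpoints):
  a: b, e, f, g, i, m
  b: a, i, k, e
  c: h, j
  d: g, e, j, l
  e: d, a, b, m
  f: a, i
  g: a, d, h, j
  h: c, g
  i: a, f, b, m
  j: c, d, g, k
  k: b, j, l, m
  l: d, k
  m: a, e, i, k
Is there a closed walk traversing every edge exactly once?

Yes

Degrees: a:6, b:4, c:2, d:4, e:4, f:2, g:4, h:2, i:4, j:4, k:4, l:2, m:4
All degrees are even and the non-isolated vertices are connected — an Eulerian circuit exists.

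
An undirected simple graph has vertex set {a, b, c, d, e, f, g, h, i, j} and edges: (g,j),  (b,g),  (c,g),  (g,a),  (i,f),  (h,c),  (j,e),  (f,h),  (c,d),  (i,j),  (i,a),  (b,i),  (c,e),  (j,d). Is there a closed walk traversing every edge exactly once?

Degrees: a:2, b:2, c:4, d:2, e:2, f:2, g:4, h:2, i:4, j:4
All degrees are even and the non-isolated vertices are connected — an Eulerian circuit exists.

Yes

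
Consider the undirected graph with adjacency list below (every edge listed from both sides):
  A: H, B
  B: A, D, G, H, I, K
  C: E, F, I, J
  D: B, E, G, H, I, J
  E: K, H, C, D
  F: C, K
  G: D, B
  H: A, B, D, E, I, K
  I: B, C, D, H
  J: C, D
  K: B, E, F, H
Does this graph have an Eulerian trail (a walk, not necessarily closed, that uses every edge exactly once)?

Degrees: A:2, B:6, C:4, D:6, E:4, F:2, G:2, H:6, I:4, J:2, K:4
Odd-degree vertices: none (0 total).
With 0 odd-degree vertices and all edges in one connected piece, an Eulerian trail exists.

Yes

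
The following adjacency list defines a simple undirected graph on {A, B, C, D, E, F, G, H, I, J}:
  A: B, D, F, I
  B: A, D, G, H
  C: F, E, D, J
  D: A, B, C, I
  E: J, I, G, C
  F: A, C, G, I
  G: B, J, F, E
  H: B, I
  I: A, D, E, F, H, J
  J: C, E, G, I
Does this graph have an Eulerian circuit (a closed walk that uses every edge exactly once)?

Yes

Degrees: A:4, B:4, C:4, D:4, E:4, F:4, G:4, H:2, I:6, J:4
Every vertex has even degree and the edges form a single connected piece, so an Eulerian circuit exists.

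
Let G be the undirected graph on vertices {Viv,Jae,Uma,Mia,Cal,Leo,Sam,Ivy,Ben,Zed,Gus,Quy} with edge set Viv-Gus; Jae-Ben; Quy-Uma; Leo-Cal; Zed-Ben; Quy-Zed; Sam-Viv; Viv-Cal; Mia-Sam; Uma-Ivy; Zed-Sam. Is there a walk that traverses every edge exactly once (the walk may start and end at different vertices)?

No

Degrees: Viv:3, Jae:1, Uma:2, Mia:1, Cal:2, Leo:1, Sam:3, Ivy:1, Ben:2, Zed:3, Gus:1, Quy:2
Odd-degree vertices: Viv, Jae, Mia, Leo, Sam, Ivy, Zed, Gus (8 total).
An Eulerian trail requires 0 or 2 odd-degree vertices; here there are 8.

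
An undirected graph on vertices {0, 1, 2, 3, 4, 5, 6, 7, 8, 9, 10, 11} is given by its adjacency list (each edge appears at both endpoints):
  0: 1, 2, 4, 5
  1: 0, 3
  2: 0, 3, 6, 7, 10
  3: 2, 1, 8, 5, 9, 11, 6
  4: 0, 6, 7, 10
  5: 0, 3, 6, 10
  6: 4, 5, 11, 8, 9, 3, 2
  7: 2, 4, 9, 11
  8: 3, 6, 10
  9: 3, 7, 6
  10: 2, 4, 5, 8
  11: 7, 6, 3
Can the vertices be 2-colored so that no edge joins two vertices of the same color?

No

6-3-11-6 is an odd cycle (length 3), and a bipartite graph can contain only even cycles.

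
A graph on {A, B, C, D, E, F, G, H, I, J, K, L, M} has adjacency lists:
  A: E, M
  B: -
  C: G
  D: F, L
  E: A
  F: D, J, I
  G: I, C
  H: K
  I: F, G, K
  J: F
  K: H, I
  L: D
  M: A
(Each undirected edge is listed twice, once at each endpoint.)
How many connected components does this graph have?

Component: {B}
Component: {A, E, M}
Component: {C, D, F, G, H, I, J, K, L}

3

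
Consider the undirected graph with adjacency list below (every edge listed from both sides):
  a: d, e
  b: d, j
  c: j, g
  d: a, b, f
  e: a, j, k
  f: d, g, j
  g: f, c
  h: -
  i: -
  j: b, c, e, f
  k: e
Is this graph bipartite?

a-d-b-j-e-a is an odd cycle (length 5), and a bipartite graph can contain only even cycles.

No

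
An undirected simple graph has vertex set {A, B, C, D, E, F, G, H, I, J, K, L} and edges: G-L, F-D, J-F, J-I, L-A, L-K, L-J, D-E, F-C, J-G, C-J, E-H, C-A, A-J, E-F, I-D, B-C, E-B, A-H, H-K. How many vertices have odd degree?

2

Degrees: A:4, B:2, C:4, D:3, E:4, F:4, G:2, H:3, I:2, J:6, K:2, L:4
Odd-degree vertices: D, H.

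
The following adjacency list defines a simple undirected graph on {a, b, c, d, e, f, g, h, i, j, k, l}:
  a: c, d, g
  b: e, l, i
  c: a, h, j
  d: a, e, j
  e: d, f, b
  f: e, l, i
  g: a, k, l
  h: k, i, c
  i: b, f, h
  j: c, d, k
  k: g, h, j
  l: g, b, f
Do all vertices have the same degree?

Yes

Degrees: a:3, b:3, c:3, d:3, e:3, f:3, g:3, h:3, i:3, j:3, k:3, l:3
All degrees equal 3; the graph is regular.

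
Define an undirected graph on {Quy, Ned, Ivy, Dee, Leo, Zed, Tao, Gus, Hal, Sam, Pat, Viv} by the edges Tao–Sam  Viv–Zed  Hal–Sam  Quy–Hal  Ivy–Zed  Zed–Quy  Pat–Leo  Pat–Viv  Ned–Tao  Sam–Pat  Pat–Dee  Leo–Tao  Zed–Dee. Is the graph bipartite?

Yes

A valid 2-coloring puts {Zed, Tao, Gus, Hal, Pat} on one side and {Quy, Ned, Ivy, Dee, Leo, Sam, Viv} on the other; every edge crosses between the two sides.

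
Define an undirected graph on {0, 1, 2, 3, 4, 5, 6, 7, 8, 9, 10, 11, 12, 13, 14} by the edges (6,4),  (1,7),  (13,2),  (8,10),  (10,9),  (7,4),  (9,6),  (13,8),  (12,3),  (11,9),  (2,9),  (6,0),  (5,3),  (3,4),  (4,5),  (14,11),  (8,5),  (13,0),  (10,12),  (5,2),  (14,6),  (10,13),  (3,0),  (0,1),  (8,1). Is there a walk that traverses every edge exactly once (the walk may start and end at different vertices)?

Degrees: 0:4, 1:3, 2:3, 3:4, 4:4, 5:4, 6:4, 7:2, 8:4, 9:4, 10:4, 11:2, 12:2, 13:4, 14:2
Odd-degree vertices: 1, 2 (2 total).
The non-isolated vertices are connected and exactly 2 have odd degree, so an Eulerian trail exists (from 1 to 2).

Yes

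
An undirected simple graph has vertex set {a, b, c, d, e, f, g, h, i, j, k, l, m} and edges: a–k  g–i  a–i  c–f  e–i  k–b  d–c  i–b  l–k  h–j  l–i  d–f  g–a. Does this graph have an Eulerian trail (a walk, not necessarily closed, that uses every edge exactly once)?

Degrees: a:3, b:2, c:2, d:2, e:1, f:2, g:2, h:1, i:5, j:1, k:3, l:2, m:0
Odd-degree vertices: a, e, h, i, j, k (6 total).
An Eulerian trail requires 0 or 2 odd-degree vertices; here there are 6.

No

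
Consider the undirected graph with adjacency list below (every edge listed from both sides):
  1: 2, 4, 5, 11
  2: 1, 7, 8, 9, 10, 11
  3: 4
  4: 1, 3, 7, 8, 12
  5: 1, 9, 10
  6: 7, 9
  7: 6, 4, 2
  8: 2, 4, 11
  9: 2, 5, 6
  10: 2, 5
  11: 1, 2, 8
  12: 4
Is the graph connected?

Yes

Starting from 1 and exploring outward reaches every vertex (1, 2, 11, 4, 5, 9, 10, 7, 8, 12, 3, 6); the graph is connected.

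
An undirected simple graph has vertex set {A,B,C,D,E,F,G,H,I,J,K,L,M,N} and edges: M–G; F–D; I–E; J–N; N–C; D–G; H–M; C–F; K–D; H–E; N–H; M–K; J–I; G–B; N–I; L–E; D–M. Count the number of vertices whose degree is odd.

6

Degrees: A:0, B:1, C:2, D:4, E:3, F:2, G:3, H:3, I:3, J:2, K:2, L:1, M:4, N:4
Odd-degree vertices: B, E, G, H, I, L.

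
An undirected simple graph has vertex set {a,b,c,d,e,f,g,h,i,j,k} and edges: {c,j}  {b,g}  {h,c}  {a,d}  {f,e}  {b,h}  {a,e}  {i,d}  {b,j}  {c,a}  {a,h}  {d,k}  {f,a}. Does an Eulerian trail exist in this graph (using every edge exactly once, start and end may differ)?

Degrees: a:5, b:3, c:3, d:3, e:2, f:2, g:1, h:3, i:1, j:2, k:1
Odd-degree vertices: a, b, c, d, g, h, i, k (8 total).
An Eulerian trail requires 0 or 2 odd-degree vertices; here there are 8.

No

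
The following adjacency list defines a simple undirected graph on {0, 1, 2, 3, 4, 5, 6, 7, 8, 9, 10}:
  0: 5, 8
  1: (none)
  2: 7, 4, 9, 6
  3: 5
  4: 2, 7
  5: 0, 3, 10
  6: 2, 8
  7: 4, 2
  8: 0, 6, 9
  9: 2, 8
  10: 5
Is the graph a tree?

No

The graph has 11 vertices and 11 edges.
It is not connected, so it is not a tree.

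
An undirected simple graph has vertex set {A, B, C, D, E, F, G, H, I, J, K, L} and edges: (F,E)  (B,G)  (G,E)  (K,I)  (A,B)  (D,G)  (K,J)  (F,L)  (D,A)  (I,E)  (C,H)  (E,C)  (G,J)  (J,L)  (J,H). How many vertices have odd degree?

Degrees: A:2, B:2, C:2, D:2, E:4, F:2, G:4, H:2, I:2, J:4, K:2, L:2
Odd-degree vertices: none.

0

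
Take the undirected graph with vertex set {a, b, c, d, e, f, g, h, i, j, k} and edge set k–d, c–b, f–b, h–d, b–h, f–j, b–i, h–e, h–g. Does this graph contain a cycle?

No

|V| = 11, |E| = 9, number of components = 2.
A forest on 11 vertices with 2 components has exactly 9 edges, which matches — so no cycle.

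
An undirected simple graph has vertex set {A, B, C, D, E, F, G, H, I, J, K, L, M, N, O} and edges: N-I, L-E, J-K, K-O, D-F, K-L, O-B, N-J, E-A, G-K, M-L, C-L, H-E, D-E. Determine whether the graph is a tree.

Yes

The graph has 15 vertices and 14 edges.
Connected and |E| = |V| - 1, which characterizes a tree.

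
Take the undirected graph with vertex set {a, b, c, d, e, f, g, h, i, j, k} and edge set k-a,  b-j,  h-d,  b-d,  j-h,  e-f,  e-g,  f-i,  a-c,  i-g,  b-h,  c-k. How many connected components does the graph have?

Component: {a, c, k}
Component: {b, d, h, j}
Component: {e, f, g, i}

3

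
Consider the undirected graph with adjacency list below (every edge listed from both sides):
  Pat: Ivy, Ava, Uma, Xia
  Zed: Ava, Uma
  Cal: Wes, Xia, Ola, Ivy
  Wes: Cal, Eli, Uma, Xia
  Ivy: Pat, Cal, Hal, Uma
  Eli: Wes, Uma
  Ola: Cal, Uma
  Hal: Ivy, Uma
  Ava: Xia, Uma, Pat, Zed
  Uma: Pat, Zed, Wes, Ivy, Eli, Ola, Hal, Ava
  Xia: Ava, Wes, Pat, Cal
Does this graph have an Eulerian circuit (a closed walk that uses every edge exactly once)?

Yes

Degrees: Pat:4, Zed:2, Cal:4, Wes:4, Ivy:4, Eli:2, Ola:2, Hal:2, Ava:4, Uma:8, Xia:4
All degrees are even and the non-isolated vertices are connected — an Eulerian circuit exists.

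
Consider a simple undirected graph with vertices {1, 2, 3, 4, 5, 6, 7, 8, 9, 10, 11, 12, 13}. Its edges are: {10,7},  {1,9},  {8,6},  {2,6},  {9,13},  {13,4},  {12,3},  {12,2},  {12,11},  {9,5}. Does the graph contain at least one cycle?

The graph has 13 vertices, 10 edges, and 3 connected components.
A forest on 13 vertices with 3 components has exactly 10 edges, which matches — so no cycle.

No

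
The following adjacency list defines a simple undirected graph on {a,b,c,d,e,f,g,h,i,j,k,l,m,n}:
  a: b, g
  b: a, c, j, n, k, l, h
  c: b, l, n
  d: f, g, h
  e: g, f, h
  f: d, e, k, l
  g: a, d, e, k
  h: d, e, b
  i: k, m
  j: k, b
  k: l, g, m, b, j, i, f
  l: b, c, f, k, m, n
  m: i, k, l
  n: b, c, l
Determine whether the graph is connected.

Yes

Starting from a and exploring outward reaches every vertex (a, g, b, k, e, d, c, h, n, j, l, i, m, f); the graph is connected.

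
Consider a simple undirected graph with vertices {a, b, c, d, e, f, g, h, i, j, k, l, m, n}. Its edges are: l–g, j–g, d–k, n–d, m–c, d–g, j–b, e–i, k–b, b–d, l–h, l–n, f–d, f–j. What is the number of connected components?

Component: {a}
Component: {c, m}
Component: {e, i}
Component: {b, d, f, g, h, j, k, l, n}

4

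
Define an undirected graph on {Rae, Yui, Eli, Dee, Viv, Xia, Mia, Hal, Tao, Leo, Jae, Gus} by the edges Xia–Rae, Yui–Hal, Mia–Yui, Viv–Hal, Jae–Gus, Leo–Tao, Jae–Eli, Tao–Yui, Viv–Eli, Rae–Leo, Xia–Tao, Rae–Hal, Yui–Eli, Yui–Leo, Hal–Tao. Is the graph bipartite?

The cycle Hal-Tao-Yui-Hal has length 3, which is odd, so the graph is not bipartite.

No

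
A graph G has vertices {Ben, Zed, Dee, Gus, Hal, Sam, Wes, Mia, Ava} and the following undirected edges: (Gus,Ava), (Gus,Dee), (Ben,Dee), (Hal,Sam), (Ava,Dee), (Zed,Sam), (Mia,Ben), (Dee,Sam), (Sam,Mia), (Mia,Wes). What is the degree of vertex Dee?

Neighbors of Dee: Ben, Gus, Sam, Ava.

4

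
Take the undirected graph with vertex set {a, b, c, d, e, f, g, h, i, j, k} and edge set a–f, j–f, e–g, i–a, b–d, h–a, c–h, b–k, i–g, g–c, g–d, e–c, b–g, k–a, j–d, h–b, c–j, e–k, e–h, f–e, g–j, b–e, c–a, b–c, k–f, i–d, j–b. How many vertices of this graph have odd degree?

Degrees: a:5, b:7, c:6, d:4, e:6, f:4, g:6, h:4, i:3, j:5, k:4
Odd-degree vertices: a, b, i, j.

4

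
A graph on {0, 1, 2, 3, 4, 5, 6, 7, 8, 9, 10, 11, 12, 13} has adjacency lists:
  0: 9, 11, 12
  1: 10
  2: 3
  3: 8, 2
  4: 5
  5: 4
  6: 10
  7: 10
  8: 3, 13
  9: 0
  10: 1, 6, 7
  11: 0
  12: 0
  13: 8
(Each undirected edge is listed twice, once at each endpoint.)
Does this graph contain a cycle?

The graph has 14 vertices, 10 edges, and 4 connected components.
A forest on 14 vertices with 4 components has exactly 10 edges, which matches — so no cycle.

No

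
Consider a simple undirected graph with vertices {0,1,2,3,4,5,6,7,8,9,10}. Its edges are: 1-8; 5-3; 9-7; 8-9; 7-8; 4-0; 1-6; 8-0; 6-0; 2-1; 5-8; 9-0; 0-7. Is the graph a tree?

No

|V| = 11, |E| = 13.
It splits into 2 components, so it cannot be a tree.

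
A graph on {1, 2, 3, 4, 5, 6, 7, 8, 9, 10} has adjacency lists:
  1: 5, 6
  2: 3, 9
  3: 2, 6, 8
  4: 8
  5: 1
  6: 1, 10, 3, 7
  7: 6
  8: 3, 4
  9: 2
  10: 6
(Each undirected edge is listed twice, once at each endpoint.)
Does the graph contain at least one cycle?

No

|V| = 10, |E| = 9, number of components = 1.
Since 9 = 10 - 1, the graph is a forest and contains no cycle.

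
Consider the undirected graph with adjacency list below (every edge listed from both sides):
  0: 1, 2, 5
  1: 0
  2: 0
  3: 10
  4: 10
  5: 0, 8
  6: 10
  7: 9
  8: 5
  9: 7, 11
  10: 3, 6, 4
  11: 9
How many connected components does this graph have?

3

Component: {7, 9, 11}
Component: {3, 4, 6, 10}
Component: {0, 1, 2, 5, 8}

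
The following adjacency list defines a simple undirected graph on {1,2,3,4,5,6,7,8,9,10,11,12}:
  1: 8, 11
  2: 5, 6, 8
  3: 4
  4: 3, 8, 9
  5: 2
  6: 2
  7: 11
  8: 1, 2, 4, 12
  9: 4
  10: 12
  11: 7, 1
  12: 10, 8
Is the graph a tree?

Yes

|V| = 12, |E| = 11.
It is connected with exactly 11 edges, hence acyclic — it is a tree.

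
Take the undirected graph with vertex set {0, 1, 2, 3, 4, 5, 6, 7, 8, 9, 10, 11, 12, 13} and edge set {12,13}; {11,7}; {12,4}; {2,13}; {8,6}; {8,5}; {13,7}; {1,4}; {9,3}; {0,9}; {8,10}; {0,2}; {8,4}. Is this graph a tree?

Yes

The graph has 14 vertices and 13 edges.
Connected and |E| = |V| - 1, which characterizes a tree.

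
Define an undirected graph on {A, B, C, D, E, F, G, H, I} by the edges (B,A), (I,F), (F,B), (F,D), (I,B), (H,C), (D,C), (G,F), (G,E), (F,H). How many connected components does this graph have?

1

Component: {A, B, C, D, E, F, G, H, I}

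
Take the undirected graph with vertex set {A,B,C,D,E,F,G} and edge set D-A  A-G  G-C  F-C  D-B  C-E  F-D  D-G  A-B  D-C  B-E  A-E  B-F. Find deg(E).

Neighbors of E: A, B, C.

3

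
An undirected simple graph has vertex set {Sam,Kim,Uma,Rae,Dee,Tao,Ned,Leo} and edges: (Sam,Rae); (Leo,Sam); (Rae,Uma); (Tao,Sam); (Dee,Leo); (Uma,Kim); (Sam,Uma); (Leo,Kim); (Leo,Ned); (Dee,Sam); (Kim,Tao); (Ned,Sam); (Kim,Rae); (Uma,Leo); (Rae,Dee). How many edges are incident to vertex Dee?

3

Neighbors of Dee: Sam, Rae, Leo.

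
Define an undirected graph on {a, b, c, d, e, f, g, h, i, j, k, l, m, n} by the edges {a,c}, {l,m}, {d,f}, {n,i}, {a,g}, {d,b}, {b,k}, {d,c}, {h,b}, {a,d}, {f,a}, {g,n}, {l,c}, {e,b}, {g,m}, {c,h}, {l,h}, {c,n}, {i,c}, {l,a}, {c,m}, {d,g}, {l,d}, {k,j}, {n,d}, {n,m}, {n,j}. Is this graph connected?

Starting from a and exploring outward reaches every vertex (a, d, l, f, c, g, n, b, h, m, i, j, e, k); the graph is connected.

Yes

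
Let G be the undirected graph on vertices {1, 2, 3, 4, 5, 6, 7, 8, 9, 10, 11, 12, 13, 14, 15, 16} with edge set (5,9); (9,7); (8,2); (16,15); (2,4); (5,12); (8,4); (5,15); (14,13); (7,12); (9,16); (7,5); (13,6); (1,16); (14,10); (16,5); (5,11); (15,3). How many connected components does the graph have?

Component: {2, 4, 8}
Component: {6, 10, 13, 14}
Component: {1, 3, 5, 7, 9, 11, 12, 15, 16}

3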